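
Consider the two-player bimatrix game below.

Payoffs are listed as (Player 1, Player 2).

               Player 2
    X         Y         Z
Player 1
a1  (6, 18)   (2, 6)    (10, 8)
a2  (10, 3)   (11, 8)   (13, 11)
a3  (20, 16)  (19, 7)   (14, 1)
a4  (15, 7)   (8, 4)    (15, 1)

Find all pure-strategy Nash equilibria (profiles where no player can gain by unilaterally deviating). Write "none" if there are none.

The unique pure-strategy Nash equilibrium is (a3, X).

Mark each player's best response to every combination of opponents' strategies; a profile where every player is best-responding is a pure Nash equilibrium.
Player 1 against X: payoffs 6, 10, 20, 15 → best response a3.
Player 1 against Y: payoffs 2, 11, 19, 8 → best response a3.
Player 1 against Z: payoffs 10, 13, 14, 15 → best response a4.
Player 2 against a1: payoffs 18, 6, 8 → best response X.
Player 2 against a2: payoffs 3, 8, 11 → best response Z.
Player 2 against a3: payoffs 16, 7, 1 → best response X.
Player 2 against a4: payoffs 7, 4, 1 → best response X.
Mutual best responses: (a3, X).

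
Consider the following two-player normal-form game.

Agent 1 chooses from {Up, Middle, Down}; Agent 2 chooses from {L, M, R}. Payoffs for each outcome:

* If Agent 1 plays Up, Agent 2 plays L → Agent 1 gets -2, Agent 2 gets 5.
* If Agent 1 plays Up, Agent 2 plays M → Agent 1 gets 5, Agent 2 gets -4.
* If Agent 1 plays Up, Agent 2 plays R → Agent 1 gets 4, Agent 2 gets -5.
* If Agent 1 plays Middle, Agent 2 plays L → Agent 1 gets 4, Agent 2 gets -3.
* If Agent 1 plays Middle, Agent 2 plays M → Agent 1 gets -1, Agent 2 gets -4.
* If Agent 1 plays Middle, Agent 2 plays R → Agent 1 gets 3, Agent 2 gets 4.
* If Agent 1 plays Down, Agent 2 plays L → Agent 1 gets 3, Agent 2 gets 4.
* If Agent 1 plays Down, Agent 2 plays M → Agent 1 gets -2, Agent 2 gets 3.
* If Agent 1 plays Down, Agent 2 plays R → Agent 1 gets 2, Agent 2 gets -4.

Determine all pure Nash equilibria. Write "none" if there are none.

(Up, L): Agent 1 can switch to Middle (-2 → 4). Not NE.
(Up, M): Agent 2 can switch to L (-4 → 5). Not NE.
(Up, R): Agent 2 can switch to L (-5 → 5). Not NE.
(Middle, L): Agent 2 can switch to R (-3 → 4). Not NE.
(Middle, M): Agent 1 can switch to Up (-1 → 5). Not NE.
(Middle, R): Agent 1 can switch to Up (3 → 4). Not NE.
(Down, L): Agent 1 can switch to Middle (3 → 4). Not NE.
(Down, M): Agent 1 can switch to Up (-2 → 5). Not NE.
(Down, R): Agent 1 can switch to Up (2 → 4). Not NE.

No pure-strategy Nash equilibrium.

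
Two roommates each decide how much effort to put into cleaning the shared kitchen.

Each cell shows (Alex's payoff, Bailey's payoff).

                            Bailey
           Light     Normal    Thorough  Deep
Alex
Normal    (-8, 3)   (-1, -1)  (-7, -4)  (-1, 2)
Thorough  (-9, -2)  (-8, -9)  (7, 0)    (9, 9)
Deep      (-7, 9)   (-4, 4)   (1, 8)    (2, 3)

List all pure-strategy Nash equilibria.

Pure-strategy Nash equilibria: (Thorough, Deep), (Deep, Light)

Check each profile: it is a Nash equilibrium iff no player can strictly gain by switching unilaterally.
(Normal, Light): Alex can switch to Deep (-8 → -7). Not NE.
(Normal, Normal): Bailey can switch to Light (-1 → 3). Not NE.
(Normal, Thorough): Alex can switch to Thorough (-7 → 7). Not NE.
(Normal, Deep): Alex can switch to Thorough (-1 → 9). Not NE.
(Thorough, Light): Alex can switch to Normal (-9 → -8). Not NE.
(Thorough, Normal): Alex can switch to Normal (-8 → -1). Not NE.
(Thorough, Thorough): Bailey can switch to Deep (0 → 9). Not NE.
(Thorough, Deep): Alex gets 9, best alternative 2; Bailey gets 9, best alternative 0. No profitable deviation — NE.
(Deep, Light): Alex gets -7, best alternative -8; Bailey gets 9, best alternative 8. No profitable deviation — NE.
(Deep, Normal): Alex can switch to Normal (-4 → -1). Not NE.
(Deep, Thorough): Alex can switch to Thorough (1 → 7). Not NE.
(Deep, Deep): Alex can switch to Thorough (2 → 9). Not NE.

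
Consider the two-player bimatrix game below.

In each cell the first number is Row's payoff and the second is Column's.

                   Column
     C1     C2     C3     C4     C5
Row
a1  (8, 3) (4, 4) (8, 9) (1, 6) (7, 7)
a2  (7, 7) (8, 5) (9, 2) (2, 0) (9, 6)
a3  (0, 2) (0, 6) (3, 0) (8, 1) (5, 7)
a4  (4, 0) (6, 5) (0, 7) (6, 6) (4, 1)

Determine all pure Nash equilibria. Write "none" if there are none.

This game has no pure Nash equilibrium.

Mark each player's best response to every combination of opponents' strategies; a profile where every player is best-responding is a pure Nash equilibrium.
Row against C1: payoffs 8, 7, 0, 4 → best response a1.
Row against C2: payoffs 4, 8, 0, 6 → best response a2.
Row against C3: payoffs 8, 9, 3, 0 → best response a2.
Row against C4: payoffs 1, 2, 8, 6 → best response a3.
Row against C5: payoffs 7, 9, 5, 4 → best response a2.
Column against a1: payoffs 3, 4, 9, 6, 7 → best response C3.
Column against a2: payoffs 7, 5, 2, 0, 6 → best response C1.
Column against a3: payoffs 2, 6, 0, 1, 7 → best response C5.
Column against a4: payoffs 0, 5, 7, 6, 1 → best response C3.
No profile is a mutual best response for all players.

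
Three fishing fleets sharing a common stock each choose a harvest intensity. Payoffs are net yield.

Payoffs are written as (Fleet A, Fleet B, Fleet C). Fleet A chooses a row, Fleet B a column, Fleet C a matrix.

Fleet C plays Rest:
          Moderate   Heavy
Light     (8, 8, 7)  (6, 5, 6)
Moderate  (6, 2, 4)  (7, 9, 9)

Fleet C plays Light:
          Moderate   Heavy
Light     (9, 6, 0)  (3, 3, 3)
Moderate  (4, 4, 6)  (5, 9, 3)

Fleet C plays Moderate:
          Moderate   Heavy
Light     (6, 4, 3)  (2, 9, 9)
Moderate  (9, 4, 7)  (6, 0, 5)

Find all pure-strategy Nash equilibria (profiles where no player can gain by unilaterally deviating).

Pure-strategy Nash equilibria: (Light, Moderate, Rest), (Moderate, Moderate, Moderate), (Moderate, Heavy, Rest)

Fleet A against (Moderate, Rest): payoffs 8, 6 → best response Light.
Fleet A against (Moderate, Light): payoffs 9, 4 → best response Light.
Fleet A against (Moderate, Moderate): payoffs 6, 9 → best response Moderate.
Fleet A against (Heavy, Rest): payoffs 6, 7 → best response Moderate.
Fleet A against (Heavy, Light): payoffs 3, 5 → best response Moderate.
Fleet A against (Heavy, Moderate): payoffs 2, 6 → best response Moderate.
Fleet B against (Light, Rest): payoffs 8, 5 → best response Moderate.
Fleet B against (Light, Light): payoffs 6, 3 → best response Moderate.
Fleet B against (Light, Moderate): payoffs 4, 9 → best response Heavy.
Fleet B against (Moderate, Rest): payoffs 2, 9 → best response Heavy.
Fleet B against (Moderate, Light): payoffs 4, 9 → best response Heavy.
Fleet B against (Moderate, Moderate): payoffs 4, 0 → best response Moderate.
Fleet C against (Light, Moderate): payoffs 7, 0, 3 → best response Rest.
Fleet C against (Light, Heavy): payoffs 6, 3, 9 → best response Moderate.
Fleet C against (Moderate, Moderate): payoffs 4, 6, 7 → best response Moderate.
Fleet C against (Moderate, Heavy): payoffs 9, 3, 5 → best response Rest.
Mutual best responses: (Light, Moderate, Rest); (Moderate, Moderate, Moderate); (Moderate, Heavy, Rest).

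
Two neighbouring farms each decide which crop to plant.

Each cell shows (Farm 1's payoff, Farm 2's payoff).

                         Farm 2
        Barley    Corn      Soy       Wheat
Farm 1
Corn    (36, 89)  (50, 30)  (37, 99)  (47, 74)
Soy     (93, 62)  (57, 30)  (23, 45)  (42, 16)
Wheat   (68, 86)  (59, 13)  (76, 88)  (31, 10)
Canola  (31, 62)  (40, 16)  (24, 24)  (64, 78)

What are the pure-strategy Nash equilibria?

The pure Nash equilibria are (Soy, Barley); (Wheat, Soy); (Canola, Wheat).

For each player, find the best response to each opponent profile; mutual best responses are the pure NE.
Farm 1 against Barley: payoffs 36, 93, 68, 31 → best response Soy.
Farm 1 against Corn: payoffs 50, 57, 59, 40 → best response Wheat.
Farm 1 against Soy: payoffs 37, 23, 76, 24 → best response Wheat.
Farm 1 against Wheat: payoffs 47, 42, 31, 64 → best response Canola.
Farm 2 against Corn: payoffs 89, 30, 99, 74 → best response Soy.
Farm 2 against Soy: payoffs 62, 30, 45, 16 → best response Barley.
Farm 2 against Wheat: payoffs 86, 13, 88, 10 → best response Soy.
Farm 2 against Canola: payoffs 62, 16, 24, 78 → best response Wheat.
Mutual best responses: (Soy, Barley); (Wheat, Soy); (Canola, Wheat).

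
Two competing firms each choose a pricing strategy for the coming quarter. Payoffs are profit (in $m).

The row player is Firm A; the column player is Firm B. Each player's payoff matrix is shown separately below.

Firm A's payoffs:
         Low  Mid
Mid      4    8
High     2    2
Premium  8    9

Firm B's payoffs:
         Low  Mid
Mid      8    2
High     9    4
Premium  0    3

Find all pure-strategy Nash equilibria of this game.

(Premium, Mid)

(Mid, Low): Firm A can switch to Premium (4 → 8). Not NE.
(Mid, Mid): Firm A can switch to Premium (8 → 9). Not NE.
(High, Low): Firm A can switch to Mid (2 → 4). Not NE.
(High, Mid): Firm A can switch to Mid (2 → 8). Not NE.
(Premium, Low): Firm B can switch to Mid (0 → 3). Not NE.
(Premium, Mid): Firm A gets 9, best alternative 8; Firm B gets 3, best alternative 0. No profitable deviation — NE.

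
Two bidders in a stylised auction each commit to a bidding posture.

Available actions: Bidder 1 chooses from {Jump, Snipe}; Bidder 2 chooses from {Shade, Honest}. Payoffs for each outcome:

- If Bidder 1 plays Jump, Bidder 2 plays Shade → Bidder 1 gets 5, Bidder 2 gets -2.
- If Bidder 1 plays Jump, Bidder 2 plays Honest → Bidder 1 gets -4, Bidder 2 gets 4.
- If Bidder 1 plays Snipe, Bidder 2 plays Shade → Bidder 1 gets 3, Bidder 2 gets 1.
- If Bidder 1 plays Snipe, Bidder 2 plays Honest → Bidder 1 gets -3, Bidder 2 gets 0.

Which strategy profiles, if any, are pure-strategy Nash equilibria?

No pure-strategy Nash equilibrium.

Bidder 1 against Shade: payoffs 5, 3 → best response Jump.
Bidder 1 against Honest: payoffs -4, -3 → best response Snipe.
Bidder 2 against Jump: payoffs -2, 4 → best response Honest.
Bidder 2 against Snipe: payoffs 1, 0 → best response Shade.
No profile is a mutual best response for all players.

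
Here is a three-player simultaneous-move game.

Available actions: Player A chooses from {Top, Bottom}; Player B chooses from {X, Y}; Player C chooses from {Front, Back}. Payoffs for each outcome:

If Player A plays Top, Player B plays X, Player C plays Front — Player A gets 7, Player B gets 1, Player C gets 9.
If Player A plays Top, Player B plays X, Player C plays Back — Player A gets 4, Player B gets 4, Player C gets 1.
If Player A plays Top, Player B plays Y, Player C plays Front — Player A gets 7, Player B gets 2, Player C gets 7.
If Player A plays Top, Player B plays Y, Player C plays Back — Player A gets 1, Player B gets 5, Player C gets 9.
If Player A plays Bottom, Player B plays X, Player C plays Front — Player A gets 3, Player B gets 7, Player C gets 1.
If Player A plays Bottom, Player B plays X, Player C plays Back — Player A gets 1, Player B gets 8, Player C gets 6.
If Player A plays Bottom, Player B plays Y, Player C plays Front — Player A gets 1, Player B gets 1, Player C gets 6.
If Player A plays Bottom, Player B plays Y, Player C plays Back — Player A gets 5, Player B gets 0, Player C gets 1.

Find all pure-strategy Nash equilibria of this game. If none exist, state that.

none

For each player, find the best response to each opponent profile; mutual best responses are the pure NE.
Player A against (X, Front): payoffs 7, 3 → best response Top.
Player A against (X, Back): payoffs 4, 1 → best response Top.
Player A against (Y, Front): payoffs 7, 1 → best response Top.
Player A against (Y, Back): payoffs 1, 5 → best response Bottom.
Player B against (Top, Front): payoffs 1, 2 → best response Y.
Player B against (Top, Back): payoffs 4, 5 → best response Y.
Player B against (Bottom, Front): payoffs 7, 1 → best response X.
Player B against (Bottom, Back): payoffs 8, 0 → best response X.
Player C against (Top, X): payoffs 9, 1 → best response Front.
Player C against (Top, Y): payoffs 7, 9 → best response Back.
Player C against (Bottom, X): payoffs 1, 6 → best response Back.
Player C against (Bottom, Y): payoffs 6, 1 → best response Front.
No profile is a mutual best response for all players.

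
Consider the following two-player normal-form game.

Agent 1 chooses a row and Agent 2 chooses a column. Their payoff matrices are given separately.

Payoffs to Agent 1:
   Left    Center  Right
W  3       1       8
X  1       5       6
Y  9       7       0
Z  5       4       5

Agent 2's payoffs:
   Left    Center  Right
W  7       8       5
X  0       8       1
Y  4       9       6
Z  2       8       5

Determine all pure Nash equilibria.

For each player, find the best response to each opponent profile; mutual best responses are the pure NE.
Agent 1 against Left: payoffs 3, 1, 9, 5 → best response Y.
Agent 1 against Center: payoffs 1, 5, 7, 4 → best response Y.
Agent 1 against Right: payoffs 8, 6, 0, 5 → best response W.
Agent 2 against W: payoffs 7, 8, 5 → best response Center.
Agent 2 against X: payoffs 0, 8, 1 → best response Center.
Agent 2 against Y: payoffs 4, 9, 6 → best response Center.
Agent 2 against Z: payoffs 2, 8, 5 → best response Center.
Mutual best responses: (Y, Center).

The unique pure-strategy Nash equilibrium is (Y, Center).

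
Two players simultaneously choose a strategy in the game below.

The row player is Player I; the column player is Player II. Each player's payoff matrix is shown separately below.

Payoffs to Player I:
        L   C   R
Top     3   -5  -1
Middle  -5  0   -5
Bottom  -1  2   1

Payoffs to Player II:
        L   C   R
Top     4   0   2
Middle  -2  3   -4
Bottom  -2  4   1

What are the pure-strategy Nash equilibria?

Player I against L: payoffs 3, -5, -1 → best response Top.
Player I against C: payoffs -5, 0, 2 → best response Bottom.
Player I against R: payoffs -1, -5, 1 → best response Bottom.
Player II against Top: payoffs 4, 0, 2 → best response L.
Player II against Middle: payoffs -2, 3, -4 → best response C.
Player II against Bottom: payoffs -2, 4, 1 → best response C.
Mutual best responses: (Top, L); (Bottom, C).

(Top, L), (Bottom, C)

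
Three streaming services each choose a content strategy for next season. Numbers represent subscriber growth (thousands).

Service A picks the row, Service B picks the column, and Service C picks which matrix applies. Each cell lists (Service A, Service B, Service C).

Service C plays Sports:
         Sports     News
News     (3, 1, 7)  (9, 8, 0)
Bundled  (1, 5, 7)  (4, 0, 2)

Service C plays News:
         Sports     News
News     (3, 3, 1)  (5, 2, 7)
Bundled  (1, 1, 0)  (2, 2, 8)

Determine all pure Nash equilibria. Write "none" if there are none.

Service A against (Sports, Sports): payoffs 3, 1 → best response News.
Service A against (Sports, News): payoffs 3, 1 → best response News.
Service A against (News, Sports): payoffs 9, 4 → best response News.
Service A against (News, News): payoffs 5, 2 → best response News.
Service B against (News, Sports): payoffs 1, 8 → best response News.
Service B against (News, News): payoffs 3, 2 → best response Sports.
Service B against (Bundled, Sports): payoffs 5, 0 → best response Sports.
Service B against (Bundled, News): payoffs 1, 2 → best response News.
Service C against (News, Sports): payoffs 7, 1 → best response Sports.
Service C against (News, News): payoffs 0, 7 → best response News.
Service C against (Bundled, Sports): payoffs 7, 0 → best response Sports.
Service C against (Bundled, News): payoffs 2, 8 → best response News.
No profile is a mutual best response for all players.

This game has no pure Nash equilibrium.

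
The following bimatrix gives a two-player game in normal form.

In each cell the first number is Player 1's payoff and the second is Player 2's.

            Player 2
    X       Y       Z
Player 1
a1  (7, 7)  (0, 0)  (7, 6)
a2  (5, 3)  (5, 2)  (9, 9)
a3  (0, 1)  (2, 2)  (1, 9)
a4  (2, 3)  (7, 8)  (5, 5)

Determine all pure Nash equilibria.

(a1, X), (a2, Z), (a4, Y)

Check each profile: it is a Nash equilibrium iff no player can strictly gain by switching unilaterally.
(a1, X): Player 1 gets 7, best alternative 5; Player 2 gets 7, best alternative 6. No profitable deviation — NE.
(a1, Y): Player 1 can switch to a2 (0 → 5). Not NE.
(a1, Z): Player 1 can switch to a2 (7 → 9). Not NE.
(a2, X): Player 1 can switch to a1 (5 → 7). Not NE.
(a2, Y): Player 1 can switch to a4 (5 → 7). Not NE.
(a2, Z): Player 1 gets 9, best alternative 7; Player 2 gets 9, best alternative 3. No profitable deviation — NE.
(a3, X): Player 1 can switch to a1 (0 → 7). Not NE.
(a3, Y): Player 1 can switch to a2 (2 → 5). Not NE.
(a3, Z): Player 1 can switch to a1 (1 → 7). Not NE.
(a4, X): Player 1 can switch to a1 (2 → 7). Not NE.
(a4, Y): Player 1 gets 7, best alternative 5; Player 2 gets 8, best alternative 5. No profitable deviation — NE.
(a4, Z): Player 1 can switch to a1 (5 → 7). Not NE.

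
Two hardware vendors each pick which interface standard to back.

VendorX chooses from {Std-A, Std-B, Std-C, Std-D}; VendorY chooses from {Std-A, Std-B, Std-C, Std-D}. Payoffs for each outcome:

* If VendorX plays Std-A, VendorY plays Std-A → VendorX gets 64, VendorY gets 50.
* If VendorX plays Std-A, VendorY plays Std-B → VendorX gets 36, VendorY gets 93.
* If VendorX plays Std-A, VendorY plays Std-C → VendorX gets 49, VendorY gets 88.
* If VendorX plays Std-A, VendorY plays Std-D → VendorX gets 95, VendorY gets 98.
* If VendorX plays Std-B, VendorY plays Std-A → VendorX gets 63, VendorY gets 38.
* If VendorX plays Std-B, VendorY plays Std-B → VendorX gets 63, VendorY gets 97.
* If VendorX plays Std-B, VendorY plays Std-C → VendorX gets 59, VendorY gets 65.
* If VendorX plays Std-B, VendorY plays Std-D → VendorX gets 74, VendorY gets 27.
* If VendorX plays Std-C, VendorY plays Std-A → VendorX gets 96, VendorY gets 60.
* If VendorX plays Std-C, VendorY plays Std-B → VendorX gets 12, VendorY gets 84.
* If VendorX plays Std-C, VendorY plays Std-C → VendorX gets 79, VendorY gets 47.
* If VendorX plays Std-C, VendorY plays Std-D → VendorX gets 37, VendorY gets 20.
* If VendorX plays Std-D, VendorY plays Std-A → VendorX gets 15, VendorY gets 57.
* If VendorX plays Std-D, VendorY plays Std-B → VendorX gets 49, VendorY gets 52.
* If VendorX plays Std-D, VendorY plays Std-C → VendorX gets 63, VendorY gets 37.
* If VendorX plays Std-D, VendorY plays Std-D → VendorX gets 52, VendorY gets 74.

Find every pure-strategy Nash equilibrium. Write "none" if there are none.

(Std-A, Std-A): VendorX can switch to Std-C (64 → 96). Not NE.
(Std-A, Std-B): VendorX can switch to Std-B (36 → 63). Not NE.
(Std-A, Std-C): VendorX can switch to Std-B (49 → 59). Not NE.
(Std-A, Std-D): VendorX gets 95, best alternative 74; VendorY gets 98, best alternative 93. No profitable deviation — NE.
(Std-B, Std-A): VendorX can switch to Std-A (63 → 64). Not NE.
(Std-B, Std-B): VendorX gets 63, best alternative 49; VendorY gets 97, best alternative 65. No profitable deviation — NE.
(Std-B, Std-C): VendorX can switch to Std-C (59 → 79). Not NE.
(Std-B, Std-D): VendorX can switch to Std-A (74 → 95). Not NE.
(Std-C, Std-A): VendorY can switch to Std-B (60 → 84). Not NE.
(Std-C, Std-B): VendorX can switch to Std-A (12 → 36). Not NE.
(Std-C, Std-C): VendorY can switch to Std-A (47 → 60). Not NE.
(Std-C, Std-D): VendorX can switch to Std-A (37 → 95). Not NE.
(Std-D, Std-A): VendorX can switch to Std-A (15 → 64). Not NE.
(Std-D, Std-B): VendorX can switch to Std-B (49 → 63). Not NE.
(The remaining 2 profiles each have a profitable deviation by the same check.)

The pure Nash equilibria are (Std-A, Std-D) and (Std-B, Std-B).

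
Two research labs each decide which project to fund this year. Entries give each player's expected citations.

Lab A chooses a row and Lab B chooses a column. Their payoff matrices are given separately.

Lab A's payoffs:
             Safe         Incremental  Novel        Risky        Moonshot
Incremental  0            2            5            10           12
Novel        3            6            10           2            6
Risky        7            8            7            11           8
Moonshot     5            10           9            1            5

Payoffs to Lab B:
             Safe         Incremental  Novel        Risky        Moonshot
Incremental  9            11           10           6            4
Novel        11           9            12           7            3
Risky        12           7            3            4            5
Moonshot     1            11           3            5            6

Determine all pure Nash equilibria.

Lab A against Safe: payoffs 0, 3, 7, 5 → best response Risky.
Lab A against Incremental: payoffs 2, 6, 8, 10 → best response Moonshot.
Lab A against Novel: payoffs 5, 10, 7, 9 → best response Novel.
Lab A against Risky: payoffs 10, 2, 11, 1 → best response Risky.
Lab A against Moonshot: payoffs 12, 6, 8, 5 → best response Incremental.
Lab B against Incremental: payoffs 9, 11, 10, 6, 4 → best response Incremental.
Lab B against Novel: payoffs 11, 9, 12, 7, 3 → best response Novel.
Lab B against Risky: payoffs 12, 7, 3, 4, 5 → best response Safe.
Lab B against Moonshot: payoffs 1, 11, 3, 5, 6 → best response Incremental.
Mutual best responses: (Novel, Novel); (Risky, Safe); (Moonshot, Incremental).

(Novel, Novel), (Risky, Safe), (Moonshot, Incremental)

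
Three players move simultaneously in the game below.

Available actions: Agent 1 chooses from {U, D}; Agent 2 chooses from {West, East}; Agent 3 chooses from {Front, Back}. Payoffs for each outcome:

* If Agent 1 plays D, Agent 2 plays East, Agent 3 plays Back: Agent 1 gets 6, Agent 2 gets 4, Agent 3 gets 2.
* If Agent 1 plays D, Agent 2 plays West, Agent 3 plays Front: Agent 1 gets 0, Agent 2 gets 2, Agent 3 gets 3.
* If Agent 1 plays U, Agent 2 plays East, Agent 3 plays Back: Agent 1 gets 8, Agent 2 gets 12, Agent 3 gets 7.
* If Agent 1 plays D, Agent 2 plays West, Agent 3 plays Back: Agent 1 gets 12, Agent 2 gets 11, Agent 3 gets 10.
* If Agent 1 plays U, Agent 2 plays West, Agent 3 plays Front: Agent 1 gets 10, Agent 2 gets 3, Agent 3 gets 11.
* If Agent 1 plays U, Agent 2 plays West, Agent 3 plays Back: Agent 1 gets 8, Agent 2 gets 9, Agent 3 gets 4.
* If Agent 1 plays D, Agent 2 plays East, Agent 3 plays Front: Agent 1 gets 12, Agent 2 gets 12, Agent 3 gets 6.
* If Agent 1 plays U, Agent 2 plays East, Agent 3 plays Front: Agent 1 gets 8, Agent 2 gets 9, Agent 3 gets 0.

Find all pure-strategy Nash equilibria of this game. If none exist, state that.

Agent 1 against (West, Front): payoffs 10, 0 → best response U.
Agent 1 against (West, Back): payoffs 8, 12 → best response D.
Agent 1 against (East, Front): payoffs 8, 12 → best response D.
Agent 1 against (East, Back): payoffs 8, 6 → best response U.
Agent 2 against (U, Front): payoffs 3, 9 → best response East.
Agent 2 against (U, Back): payoffs 9, 12 → best response East.
Agent 2 against (D, Front): payoffs 2, 12 → best response East.
Agent 2 against (D, Back): payoffs 11, 4 → best response West.
Agent 3 against (U, West): payoffs 11, 4 → best response Front.
Agent 3 against (U, East): payoffs 0, 7 → best response Back.
Agent 3 against (D, West): payoffs 3, 10 → best response Back.
Agent 3 against (D, East): payoffs 6, 2 → best response Front.
Mutual best responses: (U, East, Back); (D, West, Back); (D, East, Front).

(U, East, Back); (D, West, Back); (D, East, Front)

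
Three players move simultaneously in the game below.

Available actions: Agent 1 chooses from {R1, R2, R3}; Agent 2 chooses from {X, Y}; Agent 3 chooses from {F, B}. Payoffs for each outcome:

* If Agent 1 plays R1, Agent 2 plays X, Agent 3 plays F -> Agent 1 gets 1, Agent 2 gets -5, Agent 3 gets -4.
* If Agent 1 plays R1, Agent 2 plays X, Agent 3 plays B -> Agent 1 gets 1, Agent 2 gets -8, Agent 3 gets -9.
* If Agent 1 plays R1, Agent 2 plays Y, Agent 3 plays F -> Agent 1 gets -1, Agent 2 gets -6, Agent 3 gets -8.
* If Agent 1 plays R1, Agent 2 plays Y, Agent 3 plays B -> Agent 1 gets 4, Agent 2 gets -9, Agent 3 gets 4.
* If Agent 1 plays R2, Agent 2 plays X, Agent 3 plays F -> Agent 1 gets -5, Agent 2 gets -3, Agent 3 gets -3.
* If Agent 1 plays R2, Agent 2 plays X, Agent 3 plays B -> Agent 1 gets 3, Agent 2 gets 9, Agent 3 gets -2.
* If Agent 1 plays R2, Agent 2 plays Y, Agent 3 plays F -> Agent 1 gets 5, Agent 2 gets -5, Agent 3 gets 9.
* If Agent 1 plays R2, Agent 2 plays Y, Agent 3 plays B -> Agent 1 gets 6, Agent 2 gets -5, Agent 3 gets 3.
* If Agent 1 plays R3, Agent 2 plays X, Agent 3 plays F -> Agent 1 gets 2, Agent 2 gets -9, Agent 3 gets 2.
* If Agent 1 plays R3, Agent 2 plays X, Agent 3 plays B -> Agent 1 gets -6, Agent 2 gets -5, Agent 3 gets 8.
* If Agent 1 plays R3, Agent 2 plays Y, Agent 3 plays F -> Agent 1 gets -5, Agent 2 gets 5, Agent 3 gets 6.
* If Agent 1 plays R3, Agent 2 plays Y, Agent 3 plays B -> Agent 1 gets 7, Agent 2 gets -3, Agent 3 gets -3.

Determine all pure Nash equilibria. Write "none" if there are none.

For each strategy profile, look for a profitable unilateral deviation.
(R1, X, F): Agent 1 can switch to R3 (1 → 2). Not NE.
(R1, X, B): Agent 1 can switch to R2 (1 → 3). Not NE.
(R1, Y, F): Agent 1 can switch to R2 (-1 → 5). Not NE.
(R1, Y, B): Agent 1 can switch to R2 (4 → 6). Not NE.
(R2, X, F): Agent 1 can switch to R1 (-5 → 1). Not NE.
(R2, X, B): Agent 1 gets 3, best alternative 1; Agent 2 gets 9, best alternative -5; Agent 3 gets -2, best alternative -3. No profitable deviation — NE.
(R2, Y, F): Agent 2 can switch to X (-5 → -3). Not NE.
(R2, Y, B): Agent 1 can switch to R3 (6 → 7). Not NE.
(R3, X, F): Agent 2 can switch to Y (-9 → 5). Not NE.
(The remaining 3 profiles each have a profitable deviation by the same check.)

Pure NE: (R2, X, B)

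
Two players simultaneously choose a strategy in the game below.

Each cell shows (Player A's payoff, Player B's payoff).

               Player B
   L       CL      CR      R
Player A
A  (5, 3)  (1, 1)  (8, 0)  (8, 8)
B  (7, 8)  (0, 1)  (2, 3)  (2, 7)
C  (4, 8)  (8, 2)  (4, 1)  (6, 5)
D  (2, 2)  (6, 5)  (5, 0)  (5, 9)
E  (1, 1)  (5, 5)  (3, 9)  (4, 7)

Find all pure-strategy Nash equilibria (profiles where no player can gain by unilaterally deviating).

Pure-strategy Nash equilibria: (A, R) and (B, L)

(A, L): Player A can switch to B (5 → 7). Not NE.
(A, CL): Player A can switch to C (1 → 8). Not NE.
(A, CR): Player B can switch to L (0 → 3). Not NE.
(A, R): Player A gets 8, best alternative 6; Player B gets 8, best alternative 3. No profitable deviation — NE.
(B, L): Player A gets 7, best alternative 5; Player B gets 8, best alternative 7. No profitable deviation — NE.
(B, CL): Player A can switch to A (0 → 1). Not NE.
(B, CR): Player A can switch to A (2 → 8). Not NE.
(B, R): Player A can switch to A (2 → 8). Not NE.
(C, L): Player A can switch to A (4 → 5). Not NE.
(C, CL): Player B can switch to L (2 → 8). Not NE.
(The remaining 10 profiles each have a profitable deviation by the same check.)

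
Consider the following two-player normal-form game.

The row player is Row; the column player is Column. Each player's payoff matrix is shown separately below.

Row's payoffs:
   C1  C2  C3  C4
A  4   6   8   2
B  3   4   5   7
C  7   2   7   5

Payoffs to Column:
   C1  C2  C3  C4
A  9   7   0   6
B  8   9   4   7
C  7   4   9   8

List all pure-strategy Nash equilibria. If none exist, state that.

none

Row against C1: payoffs 4, 3, 7 → best response C.
Row against C2: payoffs 6, 4, 2 → best response A.
Row against C3: payoffs 8, 5, 7 → best response A.
Row against C4: payoffs 2, 7, 5 → best response B.
Column against A: payoffs 9, 7, 0, 6 → best response C1.
Column against B: payoffs 8, 9, 4, 7 → best response C2.
Column against C: payoffs 7, 4, 9, 8 → best response C3.
No profile is a mutual best response for all players.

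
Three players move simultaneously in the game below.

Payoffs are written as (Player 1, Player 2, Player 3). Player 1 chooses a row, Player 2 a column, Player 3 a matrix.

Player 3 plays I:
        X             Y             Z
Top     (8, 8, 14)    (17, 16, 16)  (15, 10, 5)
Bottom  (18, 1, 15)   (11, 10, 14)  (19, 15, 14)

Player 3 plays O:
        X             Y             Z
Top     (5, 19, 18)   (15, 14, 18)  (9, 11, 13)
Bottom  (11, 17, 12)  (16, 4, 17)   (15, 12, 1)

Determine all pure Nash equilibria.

Pure NE: (Bottom, Z, I)

Mark each player's best response to every combination of opponents' strategies; a profile where every player is best-responding is a pure Nash equilibrium.
Player 1 against (X, I): payoffs 8, 18 → best response Bottom.
Player 1 against (X, O): payoffs 5, 11 → best response Bottom.
Player 1 against (Y, I): payoffs 17, 11 → best response Top.
Player 1 against (Y, O): payoffs 15, 16 → best response Bottom.
Player 1 against (Z, I): payoffs 15, 19 → best response Bottom.
Player 1 against (Z, O): payoffs 9, 15 → best response Bottom.
Player 2 against (Top, I): payoffs 8, 16, 10 → best response Y.
Player 2 against (Top, O): payoffs 19, 14, 11 → best response X.
Player 2 against (Bottom, I): payoffs 1, 10, 15 → best response Z.
Player 2 against (Bottom, O): payoffs 17, 4, 12 → best response X.
Player 3 against (Top, X): payoffs 14, 18 → best response O.
Player 3 against (Top, Y): payoffs 16, 18 → best response O.
Player 3 against (Top, Z): payoffs 5, 13 → best response O.
Player 3 against (Bottom, X): payoffs 15, 12 → best response I.
Player 3 against (Bottom, Y): payoffs 14, 17 → best response O.
Player 3 against (Bottom, Z): payoffs 14, 1 → best response I.
Mutual best responses: (Bottom, Z, I).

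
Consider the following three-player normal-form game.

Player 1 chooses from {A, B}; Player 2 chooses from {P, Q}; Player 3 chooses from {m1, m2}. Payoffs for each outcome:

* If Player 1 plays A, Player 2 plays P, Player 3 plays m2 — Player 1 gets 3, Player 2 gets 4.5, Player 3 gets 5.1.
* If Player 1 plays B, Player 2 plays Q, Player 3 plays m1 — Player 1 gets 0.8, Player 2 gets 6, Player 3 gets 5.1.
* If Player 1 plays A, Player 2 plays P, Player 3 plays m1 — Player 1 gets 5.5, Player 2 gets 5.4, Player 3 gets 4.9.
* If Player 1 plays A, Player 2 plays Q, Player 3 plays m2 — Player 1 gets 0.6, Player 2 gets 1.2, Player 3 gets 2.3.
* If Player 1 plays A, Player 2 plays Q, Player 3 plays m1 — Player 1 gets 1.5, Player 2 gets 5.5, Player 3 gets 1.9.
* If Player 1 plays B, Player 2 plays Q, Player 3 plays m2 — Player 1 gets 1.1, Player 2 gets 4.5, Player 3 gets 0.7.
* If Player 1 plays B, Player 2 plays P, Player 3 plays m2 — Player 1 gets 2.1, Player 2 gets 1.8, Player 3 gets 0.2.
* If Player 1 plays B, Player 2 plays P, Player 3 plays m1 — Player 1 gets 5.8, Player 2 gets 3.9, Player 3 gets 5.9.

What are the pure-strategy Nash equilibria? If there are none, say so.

(A, P, m2)

Mark each player's best response to every combination of opponents' strategies; a profile where every player is best-responding is a pure Nash equilibrium.
Player 1 against (P, m1): payoffs 5.5, 5.8 → best response B.
Player 1 against (P, m2): payoffs 3, 2.1 → best response A.
Player 1 against (Q, m1): payoffs 1.5, 0.8 → best response A.
Player 1 against (Q, m2): payoffs 0.6, 1.1 → best response B.
Player 2 against (A, m1): payoffs 5.4, 5.5 → best response Q.
Player 2 against (A, m2): payoffs 4.5, 1.2 → best response P.
Player 2 against (B, m1): payoffs 3.9, 6 → best response Q.
Player 2 against (B, m2): payoffs 1.8, 4.5 → best response Q.
Player 3 against (A, P): payoffs 4.9, 5.1 → best response m2.
Player 3 against (A, Q): payoffs 1.9, 2.3 → best response m2.
Player 3 against (B, P): payoffs 5.9, 0.2 → best response m1.
Player 3 against (B, Q): payoffs 5.1, 0.7 → best response m1.
Mutual best responses: (A, P, m2).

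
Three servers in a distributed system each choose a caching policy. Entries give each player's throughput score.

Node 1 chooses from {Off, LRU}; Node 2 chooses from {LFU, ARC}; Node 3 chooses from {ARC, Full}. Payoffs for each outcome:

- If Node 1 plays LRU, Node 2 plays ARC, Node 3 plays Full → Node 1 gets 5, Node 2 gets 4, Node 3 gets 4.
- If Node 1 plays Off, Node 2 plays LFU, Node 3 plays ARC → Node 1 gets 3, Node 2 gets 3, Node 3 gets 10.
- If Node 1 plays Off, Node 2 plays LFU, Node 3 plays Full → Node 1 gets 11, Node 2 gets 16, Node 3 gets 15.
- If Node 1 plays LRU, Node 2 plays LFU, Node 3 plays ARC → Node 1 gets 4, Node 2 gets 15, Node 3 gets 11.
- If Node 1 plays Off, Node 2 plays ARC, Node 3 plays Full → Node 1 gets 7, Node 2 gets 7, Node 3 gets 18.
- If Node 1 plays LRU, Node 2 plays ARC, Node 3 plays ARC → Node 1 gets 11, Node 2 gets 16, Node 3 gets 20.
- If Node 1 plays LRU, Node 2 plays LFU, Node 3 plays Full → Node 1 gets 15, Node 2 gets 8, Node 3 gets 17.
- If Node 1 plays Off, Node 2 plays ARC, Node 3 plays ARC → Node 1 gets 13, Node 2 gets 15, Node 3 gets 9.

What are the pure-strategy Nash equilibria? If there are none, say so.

Node 1 against (LFU, ARC): payoffs 3, 4 → best response LRU.
Node 1 against (LFU, Full): payoffs 11, 15 → best response LRU.
Node 1 against (ARC, ARC): payoffs 13, 11 → best response Off.
Node 1 against (ARC, Full): payoffs 7, 5 → best response Off.
Node 2 against (Off, ARC): payoffs 3, 15 → best response ARC.
Node 2 against (Off, Full): payoffs 16, 7 → best response LFU.
Node 2 against (LRU, ARC): payoffs 15, 16 → best response ARC.
Node 2 against (LRU, Full): payoffs 8, 4 → best response LFU.
Node 3 against (Off, LFU): payoffs 10, 15 → best response Full.
Node 3 against (Off, ARC): payoffs 9, 18 → best response Full.
Node 3 against (LRU, LFU): payoffs 11, 17 → best response Full.
Node 3 against (LRU, ARC): payoffs 20, 4 → best response ARC.
Mutual best responses: (LRU, LFU, Full).

(LRU, LFU, Full)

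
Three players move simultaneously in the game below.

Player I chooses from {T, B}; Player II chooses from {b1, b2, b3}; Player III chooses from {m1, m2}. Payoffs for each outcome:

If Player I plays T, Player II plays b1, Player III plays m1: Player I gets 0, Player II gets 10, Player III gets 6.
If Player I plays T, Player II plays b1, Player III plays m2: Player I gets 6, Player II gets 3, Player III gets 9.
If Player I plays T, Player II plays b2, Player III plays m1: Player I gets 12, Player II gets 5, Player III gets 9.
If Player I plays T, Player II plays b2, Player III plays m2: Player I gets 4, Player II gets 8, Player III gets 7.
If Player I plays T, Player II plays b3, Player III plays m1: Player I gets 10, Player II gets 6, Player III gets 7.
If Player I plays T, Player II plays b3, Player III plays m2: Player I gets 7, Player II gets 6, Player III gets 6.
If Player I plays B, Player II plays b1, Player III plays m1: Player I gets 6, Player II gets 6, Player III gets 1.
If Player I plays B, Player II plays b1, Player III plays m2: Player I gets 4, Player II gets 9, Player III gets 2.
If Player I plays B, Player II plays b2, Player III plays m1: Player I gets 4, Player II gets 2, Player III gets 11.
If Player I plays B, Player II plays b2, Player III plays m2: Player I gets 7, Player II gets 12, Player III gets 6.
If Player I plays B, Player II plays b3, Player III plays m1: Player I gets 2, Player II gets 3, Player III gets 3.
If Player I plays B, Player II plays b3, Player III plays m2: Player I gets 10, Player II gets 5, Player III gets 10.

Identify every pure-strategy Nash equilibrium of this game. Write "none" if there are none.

For each player, find the best response to each opponent profile; mutual best responses are the pure NE.
Player I against (b1, m1): payoffs 0, 6 → best response B.
Player I against (b1, m2): payoffs 6, 4 → best response T.
Player I against (b2, m1): payoffs 12, 4 → best response T.
Player I against (b2, m2): payoffs 4, 7 → best response B.
Player I against (b3, m1): payoffs 10, 2 → best response T.
Player I against (b3, m2): payoffs 7, 10 → best response B.
Player II against (T, m1): payoffs 10, 5, 6 → best response b1.
Player II against (T, m2): payoffs 3, 8, 6 → best response b2.
Player II against (B, m1): payoffs 6, 2, 3 → best response b1.
Player II against (B, m2): payoffs 9, 12, 5 → best response b2.
Player III against (T, b1): payoffs 6, 9 → best response m2.
Player III against (T, b2): payoffs 9, 7 → best response m1.
Player III against (T, b3): payoffs 7, 6 → best response m1.
Player III against (B, b1): payoffs 1, 2 → best response m2.
Player III against (B, b2): payoffs 11, 6 → best response m1.
Player III against (B, b3): payoffs 3, 10 → best response m2.
No profile is a mutual best response for all players.

There is no pure-strategy Nash equilibrium.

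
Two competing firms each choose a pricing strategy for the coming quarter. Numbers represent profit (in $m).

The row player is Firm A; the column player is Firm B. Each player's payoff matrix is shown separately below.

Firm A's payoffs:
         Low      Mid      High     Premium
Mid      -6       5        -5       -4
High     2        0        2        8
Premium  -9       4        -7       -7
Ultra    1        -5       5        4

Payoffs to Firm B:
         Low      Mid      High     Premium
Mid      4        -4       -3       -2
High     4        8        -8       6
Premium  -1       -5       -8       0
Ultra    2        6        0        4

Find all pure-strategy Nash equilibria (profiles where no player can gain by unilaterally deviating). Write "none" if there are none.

There is no pure-strategy Nash equilibrium.

Check each profile: it is a Nash equilibrium iff no player can strictly gain by switching unilaterally.
(Mid, Low): Firm A can switch to High (-6 → 2). Not NE.
(Mid, Mid): Firm B can switch to Low (-4 → 4). Not NE.
(Mid, High): Firm A can switch to High (-5 → 2). Not NE.
(Mid, Premium): Firm A can switch to High (-4 → 8). Not NE.
(High, Low): Firm B can switch to Mid (4 → 8). Not NE.
(High, Mid): Firm A can switch to Mid (0 → 5). Not NE.
(High, High): Firm A can switch to Ultra (2 → 5). Not NE.
(High, Premium): Firm B can switch to Mid (6 → 8). Not NE.
(Premium, Low): Firm A can switch to Mid (-9 → -6). Not NE.
(Premium, Mid): Firm A can switch to Mid (4 → 5). Not NE.
(The remaining 6 profiles each have a profitable deviation by the same check.)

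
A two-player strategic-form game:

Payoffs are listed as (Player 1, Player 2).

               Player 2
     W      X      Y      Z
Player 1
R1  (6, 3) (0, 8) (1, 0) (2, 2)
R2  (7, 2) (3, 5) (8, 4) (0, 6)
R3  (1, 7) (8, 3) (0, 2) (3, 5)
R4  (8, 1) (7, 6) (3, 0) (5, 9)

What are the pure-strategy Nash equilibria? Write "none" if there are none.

(R1, W): Player 1 can switch to R2 (6 → 7). Not NE.
(R1, X): Player 1 can switch to R2 (0 → 3). Not NE.
(R1, Y): Player 1 can switch to R2 (1 → 8). Not NE.
(R1, Z): Player 1 can switch to R3 (2 → 3). Not NE.
(R2, W): Player 1 can switch to R4 (7 → 8). Not NE.
(R2, X): Player 1 can switch to R3 (3 → 8). Not NE.
(R2, Y): Player 2 can switch to X (4 → 5). Not NE.
(R2, Z): Player 1 can switch to R1 (0 → 2). Not NE.
(R4, Z): Player 1 gets 5, best alternative 3; Player 2 gets 9, best alternative 6. No profitable deviation — NE.
(The remaining 7 profiles each have a profitable deviation by the same check.)

(R4, Z)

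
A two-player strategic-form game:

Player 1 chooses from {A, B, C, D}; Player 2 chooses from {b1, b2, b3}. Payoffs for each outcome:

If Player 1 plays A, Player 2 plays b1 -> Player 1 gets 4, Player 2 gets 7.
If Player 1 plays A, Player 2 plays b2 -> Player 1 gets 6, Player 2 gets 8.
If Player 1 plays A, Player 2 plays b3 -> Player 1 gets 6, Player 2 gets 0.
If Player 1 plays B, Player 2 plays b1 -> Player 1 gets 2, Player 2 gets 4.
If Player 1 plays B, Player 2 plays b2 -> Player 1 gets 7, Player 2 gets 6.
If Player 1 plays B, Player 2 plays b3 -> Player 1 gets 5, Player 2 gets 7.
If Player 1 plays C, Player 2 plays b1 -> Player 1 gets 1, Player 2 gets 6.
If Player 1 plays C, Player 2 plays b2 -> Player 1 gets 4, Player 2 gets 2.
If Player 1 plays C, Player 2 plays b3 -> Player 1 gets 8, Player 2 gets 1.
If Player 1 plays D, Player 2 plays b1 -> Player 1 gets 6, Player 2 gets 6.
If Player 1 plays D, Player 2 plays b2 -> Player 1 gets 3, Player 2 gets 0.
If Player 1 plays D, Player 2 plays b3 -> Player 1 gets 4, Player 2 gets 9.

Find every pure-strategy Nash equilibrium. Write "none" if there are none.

(A, b1): Player 1 can switch to D (4 → 6). Not NE.
(A, b2): Player 1 can switch to B (6 → 7). Not NE.
(A, b3): Player 1 can switch to C (6 → 8). Not NE.
(B, b1): Player 1 can switch to A (2 → 4). Not NE.
(B, b2): Player 2 can switch to b3 (6 → 7). Not NE.
(B, b3): Player 1 can switch to A (5 → 6). Not NE.
(C, b1): Player 1 can switch to A (1 → 4). Not NE.
(C, b2): Player 1 can switch to A (4 → 6). Not NE.
(C, b3): Player 2 can switch to b1 (1 → 6). Not NE.
(D, b1): Player 2 can switch to b3 (6 → 9). Not NE.
(D, b2): Player 1 can switch to A (3 → 6). Not NE.
(D, b3): Player 1 can switch to A (4 → 6). Not NE.

none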